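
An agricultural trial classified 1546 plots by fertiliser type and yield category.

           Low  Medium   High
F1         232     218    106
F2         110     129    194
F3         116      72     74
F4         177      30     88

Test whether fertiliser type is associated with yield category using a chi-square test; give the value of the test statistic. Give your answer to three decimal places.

162.860

Row totals: 556, 433, 262, 295. Column totals: 635, 449, 462. Grand total N = 1546.
Expected counts (row total × column total / N):
  F1, Low: 556×635/1546 = 228.3700
  F1, Medium: 556×449/1546 = 161.4774
  F1, High: 556×462/1546 = 166.1527
  F2, Low: 433×635/1546 = 177.8493
  F2, Medium: 433×449/1546 = 125.7549
  F2, High: 433×462/1546 = 129.3959
  F3, Low: 262×635/1546 = 107.6132
  F3, Medium: 262×449/1546 = 76.0918
  F3, High: 262×462/1546 = 78.2950
  F4, Low: 295×635/1546 = 121.1675
  F4, Medium: 295×449/1546 = 85.6759
  F4, High: 295×462/1546 = 88.1565
Contributions (O − E)²/E:
  (232 − 228.3700)²/228.3700 = 0.0577
  (218 − 161.4774)²/161.4774 = 19.7848
  (106 − 166.1527)²/166.1527 = 21.7772
  (110 − 177.8493)²/177.8493 = 25.8844
  (129 − 125.7549)²/125.7549 = 0.0837
  (194 − 129.3959)²/129.3959 = 32.2552
  (116 − 107.6132)²/107.6132 = 0.6536
  (72 − 76.0918)²/76.0918 = 0.2200
  (74 − 78.2950)²/78.2950 = 0.2356
  (177 − 121.1675)²/121.1675 = 25.7269
  (30 − 85.6759)²/85.6759 = 36.1806
  (88 − 88.1565)²/88.1565 = 0.0003
χ² = 0.0577 + 19.7848 + 21.7772 + 25.8844 + 0.0837 + 32.2552 + 0.6536 + 0.2200 + 0.2356 + 25.7269 + 36.1806 + 0.0003 = 162.860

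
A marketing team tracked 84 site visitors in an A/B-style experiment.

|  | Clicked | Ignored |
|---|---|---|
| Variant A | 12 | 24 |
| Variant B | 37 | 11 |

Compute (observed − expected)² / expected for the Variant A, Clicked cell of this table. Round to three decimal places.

3.857

Row total (Variant A) = 36; column total (Clicked) = 49; N = 84.
Expected count E = 36 × 49 / 84 = 21.0000.
Contribution = (O − E)²/E = (12 − 21.0000)² / 21.0000 = 3.857.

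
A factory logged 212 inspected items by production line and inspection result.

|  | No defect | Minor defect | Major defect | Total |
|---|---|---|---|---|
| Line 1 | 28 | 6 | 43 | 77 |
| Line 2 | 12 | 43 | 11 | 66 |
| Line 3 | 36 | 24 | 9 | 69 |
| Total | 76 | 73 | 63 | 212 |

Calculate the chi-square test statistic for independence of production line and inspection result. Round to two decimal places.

Grand total N = 212.
Expected counts (row total × column total / N):
  Line 1, No defect: 77×76/212 = 27.604
  Line 1, Minor defect: 77×73/212 = 26.514
  Line 1, Major defect: 77×63/212 = 22.882
  Line 2, No defect: 66×76/212 = 23.660
  Line 2, Minor defect: 66×73/212 = 22.726
  Line 2, Major defect: 66×63/212 = 19.613
  Line 3, No defect: 69×76/212 = 24.736
  Line 3, Minor defect: 69×73/212 = 23.759
  Line 3, Major defect: 69×63/212 = 20.505
Contributions (O − E)²/E:
  (28 − 27.604)²/27.604 = 0.0057
  (6 − 26.514)²/26.514 = 15.8718
  (43 − 22.882)²/22.882 = 17.6879
  (12 − 23.660)²/23.660 = 5.7462
  (43 − 22.726)²/22.726 = 18.0866
  (11 − 19.613)²/19.613 = 3.7824
  (36 − 24.736)²/24.736 = 5.1293
  (24 − 23.759)²/23.759 = 0.0024
  (9 − 20.505)²/20.505 = 6.4553
χ² = 0.0057 + 15.8718 + 17.6879 + 5.7462 + 18.0866 + 3.7824 + 5.1293 + 0.0024 + 6.4553 = 72.77

72.77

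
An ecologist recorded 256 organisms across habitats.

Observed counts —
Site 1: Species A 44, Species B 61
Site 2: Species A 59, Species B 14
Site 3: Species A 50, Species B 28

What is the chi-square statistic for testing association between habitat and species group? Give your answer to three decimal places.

Row totals: 105, 73, 78. Column totals: 153, 103. Grand total N = 256.
Expected counts (row total × column total / N):
  Site 1, Species A: 105×153/256 = 62.7539
  Site 1, Species B: 105×103/256 = 42.2461
  Site 2, Species A: 73×153/256 = 43.6289
  Site 2, Species B: 73×103/256 = 29.3711
  Site 3, Species A: 78×153/256 = 46.6172
  Site 3, Species B: 78×103/256 = 31.3828
Contributions (O − E)²/E:
  (44 − 62.7539)²/62.7539 = 5.6046
  (61 − 42.2461)²/42.2461 = 8.3252
  (59 − 43.6289)²/43.6289 = 5.4155
  (14 − 29.3711)²/29.3711 = 8.0443
  (50 − 46.6172)²/46.6172 = 0.2455
  (28 − 31.3828)²/31.3828 = 0.3646
χ² = 5.6046 + 8.3252 + 5.4155 + 8.0443 + 0.2455 + 0.3646 = 28.000

28.000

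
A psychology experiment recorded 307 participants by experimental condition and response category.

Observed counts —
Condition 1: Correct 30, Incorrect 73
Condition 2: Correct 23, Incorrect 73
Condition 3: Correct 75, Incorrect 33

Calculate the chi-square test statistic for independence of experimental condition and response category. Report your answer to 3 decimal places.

Row totals: 103, 96, 108. Column totals: 128, 179. Grand total N = 307.
Expected counts (row total × column total / N):
  Condition 1, Correct: 103×128/307 = 42.9446
  Condition 1, Incorrect: 103×179/307 = 60.0554
  Condition 2, Correct: 96×128/307 = 40.0261
  Condition 2, Incorrect: 96×179/307 = 55.9739
  Condition 3, Correct: 108×128/307 = 45.0293
  Condition 3, Incorrect: 108×179/307 = 62.9707
Contributions (O − E)²/E:
  (30 − 42.9446)²/42.9446 = 3.9018
  (73 − 60.0554)²/60.0554 = 2.7901
  (23 − 40.0261)²/40.0261 = 7.2425
  (73 − 55.9739)²/55.9739 = 5.1790
  (75 − 45.0293)²/45.0293 = 19.9480
  (33 − 62.9707)²/62.9707 = 14.2645
χ² = 3.9018 + 2.7901 + 7.2425 + 5.1790 + 19.9480 + 14.2645 = 53.326

53.326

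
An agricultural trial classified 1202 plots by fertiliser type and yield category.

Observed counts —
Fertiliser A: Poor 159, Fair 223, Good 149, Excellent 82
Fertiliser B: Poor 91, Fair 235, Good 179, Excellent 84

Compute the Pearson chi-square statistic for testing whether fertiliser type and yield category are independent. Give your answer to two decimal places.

21.11

Row totals: 613, 589. Column totals: 250, 458, 328, 166. Grand total N = 1202.
Expected counts (row total × column total / N):
  Fertiliser A, Poor: 613×250/1202 = 127.496
  Fertiliser A, Fair: 613×458/1202 = 233.572
  Fertiliser A, Good: 613×328/1202 = 167.275
  Fertiliser A, Excellent: 613×166/1202 = 84.657
  Fertiliser B, Poor: 589×250/1202 = 122.504
  Fertiliser B, Fair: 589×458/1202 = 224.428
  Fertiliser B, Good: 589×328/1202 = 160.725
  Fertiliser B, Excellent: 589×166/1202 = 81.343
Contributions (O − E)²/E:
  (159 − 127.496)²/127.496 = 7.7846
  (223 − 233.572)²/233.572 = 0.4785
  (149 − 167.275)²/167.275 = 1.9966
  (82 − 84.657)²/84.657 = 0.0834
  (91 − 122.504)²/122.504 = 8.1018
  (235 − 224.428)²/224.428 = 0.4980
  (179 − 160.725)²/160.725 = 2.0779
  (84 − 81.343)²/81.343 = 0.0868
χ² = 7.7846 + 0.4785 + 1.9966 + 0.0834 + 8.1018 + 0.4980 + 2.0779 + 0.0868 = 21.11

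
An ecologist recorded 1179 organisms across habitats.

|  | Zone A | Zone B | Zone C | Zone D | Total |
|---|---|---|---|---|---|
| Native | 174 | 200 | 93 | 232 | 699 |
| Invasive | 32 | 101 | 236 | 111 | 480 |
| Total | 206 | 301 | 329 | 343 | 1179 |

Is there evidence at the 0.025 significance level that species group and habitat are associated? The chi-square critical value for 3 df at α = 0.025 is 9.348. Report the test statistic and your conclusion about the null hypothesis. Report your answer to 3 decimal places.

201.560; reject H₀

Grand total N = 1179.
Expected counts (row total × column total / N):
  Native, Zone A: 699×206/1179 = 122.1323
  Native, Zone B: 699×301/1179 = 178.4555
  Native, Zone C: 699×329/1179 = 195.0560
  Native, Zone D: 699×343/1179 = 203.3562
  Invasive, Zone A: 480×206/1179 = 83.8677
  Invasive, Zone B: 480×301/1179 = 122.5445
  Invasive, Zone C: 480×329/1179 = 133.9440
  Invasive, Zone D: 480×343/1179 = 139.6438
Contributions (O − E)²/E:
  (174 − 122.1323)²/122.1323 = 22.0274
  (200 − 178.4555)²/178.4555 = 2.6010
  (93 − 195.0560)²/195.0560 = 53.3971
  (232 − 203.3562)²/203.3562 = 4.0346
  (32 − 83.8677)²/83.8677 = 32.0774
  (101 − 122.5445)²/122.5445 = 3.7877
  (236 − 133.9440)²/133.9440 = 77.7596
  (111 − 139.6438)²/139.6438 = 5.8754
χ² = 22.0274 + 2.6010 + 53.3971 + 4.0346 + 32.0774 + 3.7877 + 77.7596 + 5.8754 = 201.560
df = (2−1)(4−1) = 3. Since 201.560 > 9.348, reject the null hypothesis of independence at α = 0.025.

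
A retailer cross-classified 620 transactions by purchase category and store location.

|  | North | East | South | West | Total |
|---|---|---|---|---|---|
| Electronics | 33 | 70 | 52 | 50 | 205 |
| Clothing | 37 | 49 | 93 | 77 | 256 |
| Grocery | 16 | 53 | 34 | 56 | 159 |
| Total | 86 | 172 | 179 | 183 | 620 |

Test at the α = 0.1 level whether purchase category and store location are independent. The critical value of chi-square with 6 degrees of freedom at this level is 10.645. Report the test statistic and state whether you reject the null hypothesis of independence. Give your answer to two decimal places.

Grand total N = 620.
Expected counts (row total × column total / N):
  Electronics, North: 205×86/620 = 28.435
  Electronics, East: 205×172/620 = 56.871
  Electronics, South: 205×179/620 = 59.185
  Electronics, West: 205×183/620 = 60.508
  Clothing, North: 256×86/620 = 35.510
  Clothing, East: 256×172/620 = 71.019
  Clothing, South: 256×179/620 = 73.910
  Clothing, West: 256×183/620 = 75.561
  Grocery, North: 159×86/620 = 22.055
  Grocery, East: 159×172/620 = 44.110
  Grocery, South: 159×179/620 = 45.905
  Grocery, West: 159×183/620 = 46.931
Contributions (O − E)²/E:
  (33 − 28.435)²/28.435 = 0.7329
  (70 − 56.871)²/56.871 = 3.0309
  (52 − 59.185)²/59.185 = 0.8723
  (50 − 60.508)²/60.508 = 1.8249
  (37 − 35.510)²/35.510 = 0.0625
  (49 − 71.019)²/71.019 = 6.8269
  (93 − 73.910)²/73.910 = 4.9307
  (77 − 75.561)²/75.561 = 0.0274
  (16 − 22.055)²/22.055 = 1.6623
  (53 − 44.110)²/44.110 = 1.7917
  (34 − 45.905)²/45.905 = 3.0874
  (56 − 46.931)²/46.931 = 1.7525
χ² = 0.7329 + 3.0309 + 0.8723 + 1.8249 + 0.0625 + 6.8269 + 4.9307 + 0.0274 + 1.6623 + 1.7917 + 3.0874 + 1.7525 = 26.60
df = (3−1)(4−1) = 6. Since 26.60 > 10.645, reject the null hypothesis of independence at α = 0.1.

26.60; reject H₀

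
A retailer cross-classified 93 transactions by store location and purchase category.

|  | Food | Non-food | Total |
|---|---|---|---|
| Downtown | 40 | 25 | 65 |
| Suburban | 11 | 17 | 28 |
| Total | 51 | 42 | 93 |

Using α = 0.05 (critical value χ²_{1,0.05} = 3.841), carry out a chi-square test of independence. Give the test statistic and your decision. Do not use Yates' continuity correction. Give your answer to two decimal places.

Grand total N = 93.
Expected counts (row total × column total / N):
  Downtown, Food: 65×51/93 = 35.645
  Downtown, Non-food: 65×42/93 = 29.355
  Suburban, Food: 28×51/93 = 15.355
  Suburban, Non-food: 28×42/93 = 12.645
Contributions (O − E)²/E:
  (40 − 35.645)²/35.645 = 0.5321
  (25 − 29.355)²/29.355 = 0.6461
  (11 − 15.355)²/15.355 = 1.2352
  (17 − 12.645)²/12.645 = 1.4999
χ² = 0.5321 + 0.6461 + 1.2352 + 1.4999 = 3.91
df = (2−1)(2−1) = 1. Since 3.91 > 3.841, reject the null hypothesis of independence at α = 0.05.

3.91; reject H₀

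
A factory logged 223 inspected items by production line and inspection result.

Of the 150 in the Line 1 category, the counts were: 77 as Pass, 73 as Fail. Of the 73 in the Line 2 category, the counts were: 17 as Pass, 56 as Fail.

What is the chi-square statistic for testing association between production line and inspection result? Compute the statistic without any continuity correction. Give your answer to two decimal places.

Row totals: 150, 73. Column totals: 94, 129. Grand total N = 223.
Expected counts (row total × column total / N):
  Line 1, Pass: 150×94/223 = 63.229
  Line 1, Fail: 150×129/223 = 86.771
  Line 2, Pass: 73×94/223 = 30.771
  Line 2, Fail: 73×129/223 = 42.229
Contributions (O − E)²/E:
  (77 − 63.229)²/63.229 = 2.9993
  (73 − 86.771)²/86.771 = 2.1855
  (17 − 30.771)²/30.771 = 6.1630
  (56 − 42.229)²/42.229 = 4.4908
χ² = 2.9993 + 2.1855 + 6.1630 + 4.4908 = 15.84

15.84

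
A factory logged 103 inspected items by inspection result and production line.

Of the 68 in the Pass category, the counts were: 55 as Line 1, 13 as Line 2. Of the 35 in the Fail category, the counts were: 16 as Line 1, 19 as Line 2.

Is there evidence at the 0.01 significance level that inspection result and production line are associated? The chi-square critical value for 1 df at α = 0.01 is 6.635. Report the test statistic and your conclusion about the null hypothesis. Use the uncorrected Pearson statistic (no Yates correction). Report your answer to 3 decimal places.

13.345; reject H₀

Row totals: 68, 35. Column totals: 71, 32. Grand total N = 103.
Expected counts (row total × column total / N):
  Pass, Line 1: 68×71/103 = 46.8738
  Pass, Line 2: 68×32/103 = 21.1262
  Fail, Line 1: 35×71/103 = 24.1262
  Fail, Line 2: 35×32/103 = 10.8738
Contributions (O − E)²/E:
  (55 − 46.8738)²/46.8738 = 1.4088
  (13 − 21.1262)²/21.1262 = 3.1257
  (16 − 24.1262)²/24.1262 = 2.7371
  (19 − 10.8738)²/10.8738 = 6.0729
χ² = 1.4088 + 3.1257 + 2.7371 + 6.0729 = 13.345
df = (2−1)(2−1) = 1. Since 13.345 > 6.635, reject the null hypothesis of independence at α = 0.01.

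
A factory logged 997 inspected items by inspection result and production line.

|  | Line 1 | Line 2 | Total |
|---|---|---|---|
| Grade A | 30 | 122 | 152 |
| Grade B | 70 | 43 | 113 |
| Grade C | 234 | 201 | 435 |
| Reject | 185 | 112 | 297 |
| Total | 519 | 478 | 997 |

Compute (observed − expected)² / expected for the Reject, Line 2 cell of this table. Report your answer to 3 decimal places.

6.487

Row total (Reject) = 297; column total (Line 2) = 478; N = 997.
Expected count E = 297 × 478 / 997 = 142.3932.
Contribution = (O − E)²/E = (112 − 142.3932)² / 142.3932 = 6.487.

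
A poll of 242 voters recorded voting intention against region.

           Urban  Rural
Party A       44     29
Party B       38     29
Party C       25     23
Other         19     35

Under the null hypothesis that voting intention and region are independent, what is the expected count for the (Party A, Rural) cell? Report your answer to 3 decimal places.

Row total (Party A) = 73; column total (Rural) = 116; grand total N = 242.
Expected count = (row total × column total) / N = 73 × 116 / 242 = 34.992.

34.992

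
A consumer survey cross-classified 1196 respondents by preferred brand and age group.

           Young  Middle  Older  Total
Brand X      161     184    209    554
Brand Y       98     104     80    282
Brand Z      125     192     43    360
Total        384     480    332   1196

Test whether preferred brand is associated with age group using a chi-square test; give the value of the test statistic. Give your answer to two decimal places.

Grand total N = 1196.
Expected counts (row total × column total / N):
  Brand X, Young: 554×384/1196 = 177.873
  Brand X, Middle: 554×480/1196 = 222.341
  Brand X, Older: 554×332/1196 = 153.786
  Brand Y, Young: 282×384/1196 = 90.542
  Brand Y, Middle: 282×480/1196 = 113.177
  Brand Y, Older: 282×332/1196 = 78.281
  Brand Z, Young: 360×384/1196 = 115.585
  Brand Z, Middle: 360×480/1196 = 144.482
  Brand Z, Older: 360×332/1196 = 99.933
Contributions (O − E)²/E:
  (161 − 177.873)²/177.873 = 1.6006
  (184 − 222.341)²/222.341 = 6.6116
  (209 − 153.786)²/153.786 = 19.8236
  (98 − 90.542)²/90.542 = 0.6143
  (104 − 113.177)²/113.177 = 0.7441
  (80 − 78.281)²/78.281 = 0.0377
  (125 − 115.585)²/115.585 = 0.7669
  (192 − 144.482)²/144.482 = 15.6280
  (43 − 99.933)²/99.933 = 32.4354
χ² = 1.6006 + 6.6116 + 19.8236 + 0.6143 + 0.7441 + 0.0377 + 0.7669 + 15.6280 + 32.4354 = 78.26

78.26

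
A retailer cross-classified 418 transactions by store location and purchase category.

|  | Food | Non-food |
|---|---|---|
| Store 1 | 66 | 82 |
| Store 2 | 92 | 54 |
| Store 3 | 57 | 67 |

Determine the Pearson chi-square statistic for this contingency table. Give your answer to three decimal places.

Row totals: 148, 146, 124. Column totals: 215, 203. Grand total N = 418.
Expected counts (row total × column total / N):
  Store 1, Food: 148×215/418 = 76.1244
  Store 1, Non-food: 148×203/418 = 71.8756
  Store 2, Food: 146×215/418 = 75.0957
  Store 2, Non-food: 146×203/418 = 70.9043
  Store 3, Food: 124×215/418 = 63.7799
  Store 3, Non-food: 124×203/418 = 60.2201
Contributions (O − E)²/E:
  (66 − 76.1244)²/76.1244 = 1.3465
  (82 − 71.8756)²/71.8756 = 1.4261
  (92 − 75.0957)²/75.0957 = 3.8052
  (54 − 70.9043)²/70.9043 = 4.0302
  (57 − 63.7799)²/63.7799 = 0.7207
  (67 − 60.2201)²/60.2201 = 0.7633
χ² = 1.3465 + 1.4261 + 3.8052 + 4.0302 + 0.7207 + 0.7633 = 12.092

12.092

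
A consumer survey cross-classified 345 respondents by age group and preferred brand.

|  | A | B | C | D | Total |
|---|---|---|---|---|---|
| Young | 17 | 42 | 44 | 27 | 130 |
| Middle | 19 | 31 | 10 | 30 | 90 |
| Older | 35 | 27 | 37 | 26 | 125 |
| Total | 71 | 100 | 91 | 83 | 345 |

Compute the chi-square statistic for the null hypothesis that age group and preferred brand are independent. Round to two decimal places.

26.23

Grand total N = 345.
Expected counts (row total × column total / N):
  Young, A: 130×71/345 = 26.754
  Young, B: 130×100/345 = 37.681
  Young, C: 130×91/345 = 34.290
  Young, D: 130×83/345 = 31.275
  Middle, A: 90×71/345 = 18.522
  Middle, B: 90×100/345 = 26.087
  Middle, C: 90×91/345 = 23.739
  Middle, D: 90×83/345 = 21.652
  Older, A: 125×71/345 = 25.725
  Older, B: 125×100/345 = 36.232
  Older, C: 125×91/345 = 32.971
  Older, D: 125×83/345 = 30.072
Contributions (O − E)²/E:
  (17 − 26.754)²/26.754 = 3.5561
  (42 − 37.681)²/37.681 = 0.4950
  (44 − 34.290)²/34.290 = 2.7496
  (27 − 31.275)²/31.275 = 0.5844
  (19 − 18.522)²/18.522 = 0.0123
  (31 − 26.087)²/26.087 = 0.9253
  (10 − 23.739)²/23.739 = 7.9515
  (30 − 21.652)²/21.652 = 3.2186
  (35 − 25.725)²/25.725 = 3.3440
  (27 − 36.232)²/36.232 = 2.3523
  (37 − 32.971)²/32.971 = 0.4923
  (26 − 30.072)²/30.072 = 0.5514
χ² = 3.5561 + 0.4950 + 2.7496 + 0.5844 + 0.0123 + 0.9253 + 7.9515 + 3.2186 + 3.3440 + 2.3523 + 0.4923 + 0.5514 = 26.23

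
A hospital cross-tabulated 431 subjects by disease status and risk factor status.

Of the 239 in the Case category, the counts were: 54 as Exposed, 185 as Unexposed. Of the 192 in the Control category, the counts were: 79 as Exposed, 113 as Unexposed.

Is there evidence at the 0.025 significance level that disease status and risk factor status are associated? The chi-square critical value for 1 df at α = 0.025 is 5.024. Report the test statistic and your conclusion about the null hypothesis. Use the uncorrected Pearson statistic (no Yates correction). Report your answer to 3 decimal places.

Row totals: 239, 192. Column totals: 133, 298. Grand total N = 431.
Expected counts (row total × column total / N):
  Case, Exposed: 239×133/431 = 73.7517
  Case, Unexposed: 239×298/431 = 165.2483
  Control, Exposed: 192×133/431 = 59.2483
  Control, Unexposed: 192×298/431 = 132.7517
Contributions (O − E)²/E:
  (54 − 73.7517)²/73.7517 = 5.2898
  (185 − 165.2483)²/165.2483 = 2.3609
  (79 − 59.2483)²/59.2483 = 6.5847
  (113 − 132.7517)²/132.7517 = 2.9388
χ² = 5.2898 + 2.3609 + 6.5847 + 2.9388 = 17.174
df = (2−1)(2−1) = 1. Since 17.174 > 5.024, reject the null hypothesis of independence at α = 0.025.

17.174; reject H₀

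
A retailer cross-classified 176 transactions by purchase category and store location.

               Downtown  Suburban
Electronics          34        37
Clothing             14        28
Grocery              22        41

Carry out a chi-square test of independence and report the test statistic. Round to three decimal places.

3.298

Row totals: 71, 42, 63. Column totals: 70, 106. Grand total N = 176.
Expected counts (row total × column total / N):
  Electronics, Downtown: 71×70/176 = 28.2386
  Electronics, Suburban: 71×106/176 = 42.7614
  Clothing, Downtown: 42×70/176 = 16.7045
  Clothing, Suburban: 42×106/176 = 25.2955
  Grocery, Downtown: 63×70/176 = 25.0568
  Grocery, Suburban: 63×106/176 = 37.9432
Contributions (O − E)²/E:
  (34 − 28.2386)²/28.2386 = 1.1755
  (37 − 42.7614)²/42.7614 = 0.7763
  (14 − 16.7045)²/16.7045 = 0.4379
  (28 − 25.2955)²/25.2955 = 0.2892
  (22 − 25.0568)²/25.0568 = 0.3729
  (41 − 37.9432)²/37.9432 = 0.2463
χ² = 1.1755 + 0.7763 + 0.4379 + 0.2892 + 0.3729 + 0.2463 = 3.298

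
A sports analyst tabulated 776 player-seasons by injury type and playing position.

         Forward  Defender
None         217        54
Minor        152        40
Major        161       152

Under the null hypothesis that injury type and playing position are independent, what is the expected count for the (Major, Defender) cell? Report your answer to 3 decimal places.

Row total (Major) = 313; column total (Defender) = 246; grand total N = 776.
Expected count = (row total × column total) / N = 313 × 246 / 776 = 99.224.

99.224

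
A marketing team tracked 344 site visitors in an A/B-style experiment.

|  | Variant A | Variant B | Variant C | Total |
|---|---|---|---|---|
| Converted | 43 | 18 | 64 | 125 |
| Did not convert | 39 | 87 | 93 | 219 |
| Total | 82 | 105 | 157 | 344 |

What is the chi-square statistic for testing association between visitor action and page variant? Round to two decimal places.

27.24

Grand total N = 344.
Expected counts (row total × column total / N):
  Converted, Variant A: 125×82/344 = 29.797
  Converted, Variant B: 125×105/344 = 38.154
  Converted, Variant C: 125×157/344 = 57.049
  Did not convert, Variant A: 219×82/344 = 52.203
  Did not convert, Variant B: 219×105/344 = 66.846
  Did not convert, Variant C: 219×157/344 = 99.951
Contributions (O − E)²/E:
  (43 − 29.797)²/29.797 = 5.8502
  (18 − 38.154)²/38.154 = 10.6459
  (64 − 57.049)²/57.049 = 0.8469
  (39 − 52.203)²/52.203 = 3.3393
  (87 − 66.846)²/66.846 = 6.0764
  (93 − 99.951)²/99.951 = 0.4834
χ² = 5.8502 + 10.6459 + 0.8469 + 3.3393 + 6.0764 + 0.4834 = 27.24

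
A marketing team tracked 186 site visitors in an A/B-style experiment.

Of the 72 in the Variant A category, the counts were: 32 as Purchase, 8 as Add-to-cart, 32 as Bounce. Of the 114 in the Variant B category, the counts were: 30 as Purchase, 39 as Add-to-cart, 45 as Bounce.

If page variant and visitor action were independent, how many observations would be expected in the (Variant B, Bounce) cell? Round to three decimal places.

47.194

Row total (Variant B) = 114; column total (Bounce) = 77; grand total N = 186.
Expected count = (row total × column total) / N = 114 × 77 / 186 = 47.194.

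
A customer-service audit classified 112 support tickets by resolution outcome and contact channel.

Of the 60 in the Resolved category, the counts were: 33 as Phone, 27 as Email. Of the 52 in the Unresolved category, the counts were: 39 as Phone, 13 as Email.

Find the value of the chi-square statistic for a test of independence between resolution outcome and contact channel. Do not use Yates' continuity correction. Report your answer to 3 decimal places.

Row totals: 60, 52. Column totals: 72, 40. Grand total N = 112.
Expected counts (row total × column total / N):
  Resolved, Phone: 60×72/112 = 38.5714
  Resolved, Email: 60×40/112 = 21.4286
  Unresolved, Phone: 52×72/112 = 33.4286
  Unresolved, Email: 52×40/112 = 18.5714
Contributions (O − E)²/E:
  (33 − 38.5714)²/38.5714 = 0.8048
  (27 − 21.4286)²/21.4286 = 1.4486
  (39 − 33.4286)²/33.4286 = 0.9286
  (13 − 18.5714)²/18.5714 = 1.6714
χ² = 0.8048 + 1.4486 + 0.9286 + 1.6714 = 4.853

4.853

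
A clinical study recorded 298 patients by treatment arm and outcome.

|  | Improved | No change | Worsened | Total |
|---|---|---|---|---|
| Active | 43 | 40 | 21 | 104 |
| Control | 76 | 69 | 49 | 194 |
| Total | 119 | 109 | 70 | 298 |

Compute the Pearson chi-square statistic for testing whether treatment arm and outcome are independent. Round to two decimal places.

0.97

Grand total N = 298.
Expected counts (row total × column total / N):
  Active, Improved: 104×119/298 = 41.530
  Active, No change: 104×109/298 = 38.040
  Active, Worsened: 104×70/298 = 24.430
  Control, Improved: 194×119/298 = 77.470
  Control, No change: 194×109/298 = 70.960
  Control, Worsened: 194×70/298 = 45.570
Contributions (O − E)²/E:
  (43 − 41.530)²/41.530 = 0.0520
  (40 − 38.040)²/38.040 = 0.1010
  (21 − 24.430)²/24.430 = 0.4816
  (76 − 77.470)²/77.470 = 0.0279
  (69 − 70.960)²/70.960 = 0.0541
  (49 − 45.570)²/45.570 = 0.2582
χ² = 0.0520 + 0.1010 + 0.4816 + 0.0279 + 0.0541 + 0.2582 = 0.97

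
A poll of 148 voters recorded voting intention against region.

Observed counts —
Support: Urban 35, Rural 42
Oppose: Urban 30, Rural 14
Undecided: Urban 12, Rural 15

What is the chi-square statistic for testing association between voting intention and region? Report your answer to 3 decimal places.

Row totals: 77, 44, 27. Column totals: 77, 71. Grand total N = 148.
Expected counts (row total × column total / N):
  Support, Urban: 77×77/148 = 40.0608
  Support, Rural: 77×71/148 = 36.9392
  Oppose, Urban: 44×77/148 = 22.8919
  Oppose, Rural: 44×71/148 = 21.1081
  Undecided, Urban: 27×77/148 = 14.0473
  Undecided, Rural: 27×71/148 = 12.9527
Contributions (O − E)²/E:
  (35 − 40.0608)²/40.0608 = 0.6393
  (42 − 36.9392)²/36.9392 = 0.6933
  (30 − 22.8919)²/22.8919 = 2.2071
  (14 − 21.1081)²/21.1081 = 2.3936
  (12 − 14.0473)²/14.0473 = 0.2984
  (15 − 12.9527)²/12.9527 = 0.3236
χ² = 0.6393 + 0.6933 + 2.2071 + 2.3936 + 0.2984 + 0.3236 = 6.555

6.555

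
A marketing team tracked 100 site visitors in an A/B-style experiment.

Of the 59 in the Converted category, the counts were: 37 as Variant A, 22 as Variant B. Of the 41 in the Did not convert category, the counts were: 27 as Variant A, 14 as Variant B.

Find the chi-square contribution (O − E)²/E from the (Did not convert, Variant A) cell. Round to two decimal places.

0.02

Row total (Did not convert) = 41; column total (Variant A) = 64; N = 100.
Expected count E = 41 × 64 / 100 = 26.240.
Contribution = (O − E)²/E = (27 − 26.240)² / 26.240 = 0.02.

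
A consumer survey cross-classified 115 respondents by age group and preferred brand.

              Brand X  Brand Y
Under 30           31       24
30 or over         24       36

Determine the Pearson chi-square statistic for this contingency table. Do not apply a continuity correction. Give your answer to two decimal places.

Row totals: 55, 60. Column totals: 55, 60. Grand total N = 115.
Expected counts (row total × column total / N):
  Under 30, Brand X: 55×55/115 = 26.304
  Under 30, Brand Y: 55×60/115 = 28.696
  30 or over, Brand X: 60×55/115 = 28.696
  30 or over, Brand Y: 60×60/115 = 31.304
Contributions (O − E)²/E:
  (31 − 26.304)²/26.304 = 0.8384
  (24 − 28.696)²/28.696 = 0.7685
  (24 − 28.696)²/28.696 = 0.7685
  (36 − 31.304)²/31.304 = 0.7045
χ² = 0.8384 + 0.7685 + 0.7685 + 0.7045 = 3.08

3.08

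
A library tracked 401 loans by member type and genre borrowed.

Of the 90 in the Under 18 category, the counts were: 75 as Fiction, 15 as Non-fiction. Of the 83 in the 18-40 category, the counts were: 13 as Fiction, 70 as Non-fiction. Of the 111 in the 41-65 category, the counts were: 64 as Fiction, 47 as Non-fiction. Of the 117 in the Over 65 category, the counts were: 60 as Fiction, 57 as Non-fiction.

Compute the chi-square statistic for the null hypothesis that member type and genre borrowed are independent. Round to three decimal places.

80.772

Row totals: 90, 83, 111, 117. Column totals: 212, 189. Grand total N = 401.
Expected counts (row total × column total / N):
  Under 18, Fiction: 90×212/401 = 47.5810
  Under 18, Non-fiction: 90×189/401 = 42.4190
  18-40, Fiction: 83×212/401 = 43.8803
  18-40, Non-fiction: 83×189/401 = 39.1197
  41-65, Fiction: 111×212/401 = 58.6833
  41-65, Non-fiction: 111×189/401 = 52.3167
  Over 65, Fiction: 117×212/401 = 61.8554
  Over 65, Non-fiction: 117×189/401 = 55.1446
Contributions (O − E)²/E:
  (75 − 47.5810)²/47.5810 = 15.8005
  (15 − 42.4190)²/42.4190 = 17.7232
  (13 − 43.8803)²/43.8803 = 21.7317
  (70 − 39.1197)²/39.1197 = 24.3763
  (64 − 58.6833)²/58.6833 = 0.4817
  (47 − 52.3167)²/52.3167 = 0.5403
  (60 − 61.8554)²/61.8554 = 0.0557
  (57 − 55.1446)²/55.1446 = 0.0624
χ² = 15.8005 + 17.7232 + 21.7317 + 24.3763 + 0.4817 + 0.5403 + 0.0557 + 0.0624 = 80.772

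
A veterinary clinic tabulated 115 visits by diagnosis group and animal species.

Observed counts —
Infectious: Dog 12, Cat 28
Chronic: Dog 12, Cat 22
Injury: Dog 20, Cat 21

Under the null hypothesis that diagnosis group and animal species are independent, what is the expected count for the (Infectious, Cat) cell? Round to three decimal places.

Row total (Infectious) = 40; column total (Cat) = 71; grand total N = 115.
Expected count = (row total × column total) / N = 40 × 71 / 115 = 24.696.

24.696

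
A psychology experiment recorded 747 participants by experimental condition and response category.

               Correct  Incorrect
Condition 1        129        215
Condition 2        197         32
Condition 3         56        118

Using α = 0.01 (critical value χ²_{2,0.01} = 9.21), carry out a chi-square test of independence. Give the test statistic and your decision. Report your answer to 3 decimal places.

162.176; reject H₀

Row totals: 344, 229, 174. Column totals: 382, 365. Grand total N = 747.
Expected counts (row total × column total / N):
  Condition 1, Correct: 344×382/747 = 175.91432
  Condition 1, Incorrect: 344×365/747 = 168.08568
  Condition 2, Correct: 229×382/747 = 117.10576
  Condition 2, Incorrect: 229×365/747 = 111.89424
  Condition 3, Correct: 174×382/747 = 88.97992
  Condition 3, Incorrect: 174×365/747 = 85.02008
Contributions (O − E)²/E:
  (129 − 175.91432)²/175.91432 = 12.5115
  (215 − 168.08568)²/168.08568 = 13.0942
  (197 − 117.10576)²/117.10576 = 54.5071
  (32 − 111.89424)²/111.89424 = 57.0457
  (56 − 88.97992)²/88.97992 = 12.2238
  (118 − 85.02008)²/85.02008 = 12.7932
χ² = 12.5115 + 13.0942 + 54.5071 + 57.0457 + 12.2238 + 12.7932 = 162.176
df = (3−1)(2−1) = 2. Since 162.176 > 9.21, reject the null hypothesis of independence at α = 0.01.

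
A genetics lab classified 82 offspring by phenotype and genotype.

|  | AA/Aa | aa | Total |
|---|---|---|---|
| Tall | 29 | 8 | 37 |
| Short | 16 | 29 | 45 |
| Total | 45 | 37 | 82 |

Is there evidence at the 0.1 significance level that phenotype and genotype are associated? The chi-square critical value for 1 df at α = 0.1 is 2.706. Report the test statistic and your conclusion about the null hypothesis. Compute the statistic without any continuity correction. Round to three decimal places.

Grand total N = 82.
Expected counts (row total × column total / N):
  Tall, AA/Aa: 37×45/82 = 20.3049
  Tall, aa: 37×37/82 = 16.6951
  Short, AA/Aa: 45×45/82 = 24.6951
  Short, aa: 45×37/82 = 20.3049
Contributions (O − E)²/E:
  (29 − 20.3049)²/20.3049 = 3.7235
  (8 − 16.6951)²/16.6951 = 4.5286
  (16 − 24.6951)²/24.6951 = 3.0615
  (29 − 20.3049)²/20.3049 = 3.7235
χ² = 3.7235 + 4.5286 + 3.0615 + 3.7235 = 15.037
df = (2−1)(2−1) = 1. Since 15.037 > 2.706, reject the null hypothesis of independence at α = 0.1.

15.037; reject H₀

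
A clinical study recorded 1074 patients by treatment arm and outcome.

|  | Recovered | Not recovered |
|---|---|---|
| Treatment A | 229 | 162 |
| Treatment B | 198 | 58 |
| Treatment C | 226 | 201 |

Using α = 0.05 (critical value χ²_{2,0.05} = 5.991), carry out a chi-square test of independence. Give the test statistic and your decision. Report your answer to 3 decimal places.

41.320; reject H₀

Row totals: 391, 256, 427. Column totals: 653, 421. Grand total N = 1074.
Expected counts (row total × column total / N):
  Treatment A, Recovered: 391×653/1074 = 237.7309
  Treatment A, Not recovered: 391×421/1074 = 153.2691
  Treatment B, Recovered: 256×653/1074 = 155.6499
  Treatment B, Not recovered: 256×421/1074 = 100.3501
  Treatment C, Recovered: 427×653/1074 = 259.6192
  Treatment C, Not recovered: 427×421/1074 = 167.3808
Contributions (O − E)²/E:
  (229 − 237.7309)²/237.7309 = 0.3207
  (162 − 153.2691)²/153.2691 = 0.4974
  (198 − 155.6499)²/155.6499 = 11.5229
  (58 − 100.3501)²/100.3501 = 17.8727
  (226 − 259.6192)²/259.6192 = 4.3535
  (201 − 167.3808)²/167.3808 = 6.7526
χ² = 0.3207 + 0.4974 + 11.5229 + 17.8727 + 4.3535 + 6.7526 = 41.320
df = (3−1)(2−1) = 2. Since 41.320 > 5.991, reject the null hypothesis of independence at α = 0.05.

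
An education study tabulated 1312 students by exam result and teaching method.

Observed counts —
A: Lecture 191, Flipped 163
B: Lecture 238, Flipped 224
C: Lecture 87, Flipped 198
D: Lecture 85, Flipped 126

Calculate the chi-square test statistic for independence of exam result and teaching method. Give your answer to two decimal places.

Row totals: 354, 462, 285, 211. Column totals: 601, 711. Grand total N = 1312.
Expected counts (row total × column total / N):
  A, Lecture: 354×601/1312 = 162.160
  A, Flipped: 354×711/1312 = 191.840
  B, Lecture: 462×601/1312 = 211.633
  B, Flipped: 462×711/1312 = 250.367
  C, Lecture: 285×601/1312 = 130.553
  C, Flipped: 285×711/1312 = 154.447
  D, Lecture: 211×601/1312 = 96.655
  D, Flipped: 211×711/1312 = 114.345
Contributions (O − E)²/E:
  (191 − 162.160)²/162.160 = 5.1292
  (163 − 191.840)²/191.840 = 4.3356
  (238 − 211.633)²/211.633 = 3.2850
  (224 − 250.367)²/250.367 = 2.7768
  (87 − 130.553)²/130.553 = 14.5295
  (198 − 154.447)²/154.447 = 12.2816
  (85 − 96.655)²/96.655 = 1.4054
  (126 − 114.345)²/114.345 = 1.1880
χ² = 5.1292 + 4.3356 + 3.2850 + 2.7768 + 14.5295 + 12.2816 + 1.4054 + 1.1880 = 44.93

44.93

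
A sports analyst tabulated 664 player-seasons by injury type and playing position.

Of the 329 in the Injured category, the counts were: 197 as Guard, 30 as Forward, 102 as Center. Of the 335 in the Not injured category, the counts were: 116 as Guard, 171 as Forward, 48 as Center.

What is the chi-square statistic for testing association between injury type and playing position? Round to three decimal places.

139.269

Row totals: 329, 335. Column totals: 313, 201, 150. Grand total N = 664.
Expected counts (row total × column total / N):
  Injured, Guard: 329×313/664 = 155.0858
  Injured, Forward: 329×201/664 = 99.5919
  Injured, Center: 329×150/664 = 74.3223
  Not injured, Guard: 335×313/664 = 157.9142
  Not injured, Forward: 335×201/664 = 101.4081
  Not injured, Center: 335×150/664 = 75.6777
Contributions (O − E)²/E:
  (197 − 155.0858)²/155.0858 = 11.3279
  (30 − 99.5919)²/99.5919 = 48.6288
  (102 − 74.3223)²/74.3223 = 10.3072
  (116 − 157.9142)²/157.9142 = 11.1250
  (171 − 101.4081)²/101.4081 = 47.7578
  (48 − 75.6777)²/75.6777 = 10.1226
χ² = 11.3279 + 48.6288 + 10.3072 + 11.1250 + 47.7578 + 10.1226 = 139.269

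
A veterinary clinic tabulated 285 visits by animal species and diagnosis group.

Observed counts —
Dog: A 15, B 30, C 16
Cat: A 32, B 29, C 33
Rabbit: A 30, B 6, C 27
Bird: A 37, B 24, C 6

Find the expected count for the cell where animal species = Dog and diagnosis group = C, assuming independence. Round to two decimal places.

17.55

Row total (Dog) = 61; column total (C) = 82; grand total N = 285.
Expected count = (row total × column total) / N = 61 × 82 / 285 = 17.55.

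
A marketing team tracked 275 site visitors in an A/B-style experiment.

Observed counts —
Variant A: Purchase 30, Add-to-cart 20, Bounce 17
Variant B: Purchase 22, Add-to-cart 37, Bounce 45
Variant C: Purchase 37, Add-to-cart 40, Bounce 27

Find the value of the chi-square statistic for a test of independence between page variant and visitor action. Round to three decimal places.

14.571

Row totals: 67, 104, 104. Column totals: 89, 97, 89. Grand total N = 275.
Expected counts (row total × column total / N):
  Variant A, Purchase: 67×89/275 = 21.6836
  Variant A, Add-to-cart: 67×97/275 = 23.6327
  Variant A, Bounce: 67×89/275 = 21.6836
  Variant B, Purchase: 104×89/275 = 33.6582
  Variant B, Add-to-cart: 104×97/275 = 36.6836
  Variant B, Bounce: 104×89/275 = 33.6582
  Variant C, Purchase: 104×89/275 = 33.6582
  Variant C, Add-to-cart: 104×97/275 = 36.6836
  Variant C, Bounce: 104×89/275 = 33.6582
Contributions (O − E)²/E:
  (30 − 21.6836)²/21.6836 = 3.1896
  (20 − 23.6327)²/23.6327 = 0.5584
  (17 − 21.6836)²/21.6836 = 1.0116
  (22 − 33.6582)²/33.6582 = 4.0381
  (37 − 36.6836)²/36.6836 = 0.0027
  (45 − 33.6582)²/33.6582 = 3.8218
  (37 − 33.6582)²/33.6582 = 0.3318
  (40 − 36.6836)²/36.6836 = 0.2998
  (27 − 33.6582)²/33.6582 = 1.3171
χ² = 3.1896 + 0.5584 + 1.0116 + 4.0381 + 0.0027 + 3.8218 + 0.3318 + 0.2998 + 1.3171 = 14.571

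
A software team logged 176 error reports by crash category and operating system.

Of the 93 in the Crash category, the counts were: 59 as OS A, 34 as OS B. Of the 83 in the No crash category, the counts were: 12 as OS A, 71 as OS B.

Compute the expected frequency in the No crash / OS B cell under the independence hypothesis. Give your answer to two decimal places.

Row total (No crash) = 83; column total (OS B) = 105; grand total N = 176.
Expected count = (row total × column total) / N = 83 × 105 / 176 = 49.52.

49.52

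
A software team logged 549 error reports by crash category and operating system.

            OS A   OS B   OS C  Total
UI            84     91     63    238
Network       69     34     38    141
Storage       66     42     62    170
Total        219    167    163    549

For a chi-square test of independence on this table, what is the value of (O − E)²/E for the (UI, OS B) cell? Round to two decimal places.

Row total (UI) = 238; column total (OS B) = 167; N = 549.
Expected count E = 238 × 167 / 549 = 72.397.
Contribution = (O − E)²/E = (91 − 72.397)² / 72.397 = 4.78.

4.78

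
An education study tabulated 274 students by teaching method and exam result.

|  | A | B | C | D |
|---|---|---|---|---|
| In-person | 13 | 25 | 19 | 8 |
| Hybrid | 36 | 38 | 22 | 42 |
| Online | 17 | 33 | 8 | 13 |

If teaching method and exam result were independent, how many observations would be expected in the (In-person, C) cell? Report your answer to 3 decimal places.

11.624

Row total (In-person) = 65; column total (C) = 49; grand total N = 274.
Expected count = (row total × column total) / N = 65 × 49 / 274 = 11.624.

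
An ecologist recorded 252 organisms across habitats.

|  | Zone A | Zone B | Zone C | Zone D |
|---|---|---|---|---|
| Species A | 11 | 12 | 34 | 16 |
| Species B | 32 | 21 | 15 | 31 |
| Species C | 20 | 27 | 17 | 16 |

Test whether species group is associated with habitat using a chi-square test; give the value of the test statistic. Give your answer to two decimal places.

29.86

Row totals: 73, 99, 80. Column totals: 63, 60, 66, 63. Grand total N = 252.
Expected counts (row total × column total / N):
  Species A, Zone A: 73×63/252 = 18.250
  Species A, Zone B: 73×60/252 = 17.381
  Species A, Zone C: 73×66/252 = 19.119
  Species A, Zone D: 73×63/252 = 18.250
  Species B, Zone A: 99×63/252 = 24.750
  Species B, Zone B: 99×60/252 = 23.571
  Species B, Zone C: 99×66/252 = 25.929
  Species B, Zone D: 99×63/252 = 24.750
  Species C, Zone A: 80×63/252 = 20.000
  Species C, Zone B: 80×60/252 = 19.048
  Species C, Zone C: 80×66/252 = 20.952
  Species C, Zone D: 80×63/252 = 20.000
Contributions (O − E)²/E:
  (11 − 18.250)²/18.250 = 2.8801
  (12 − 17.381)²/17.381 = 1.6659
  (34 − 19.119)²/19.119 = 11.5824
  (16 − 18.250)²/18.250 = 0.2774
  (32 − 24.750)²/24.750 = 2.1237
  (21 − 23.571)²/23.571 = 0.2804
  (15 − 25.929)²/25.929 = 4.6065
  (31 − 24.750)²/24.750 = 1.5783
  (20 − 20.000)²/20.000 = 0.0000
  (27 − 19.048)²/19.048 = 3.3197
  (17 − 20.952)²/20.952 = 0.7454
  (16 − 20.000)²/20.000 = 0.8000
χ² = 2.8801 + 1.6659 + 11.5824 + 0.2774 + 2.1237 + 0.2804 + 4.6065 + 1.5783 + 0.0000 + 3.3197 + 0.7454 + 0.8000 = 29.86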